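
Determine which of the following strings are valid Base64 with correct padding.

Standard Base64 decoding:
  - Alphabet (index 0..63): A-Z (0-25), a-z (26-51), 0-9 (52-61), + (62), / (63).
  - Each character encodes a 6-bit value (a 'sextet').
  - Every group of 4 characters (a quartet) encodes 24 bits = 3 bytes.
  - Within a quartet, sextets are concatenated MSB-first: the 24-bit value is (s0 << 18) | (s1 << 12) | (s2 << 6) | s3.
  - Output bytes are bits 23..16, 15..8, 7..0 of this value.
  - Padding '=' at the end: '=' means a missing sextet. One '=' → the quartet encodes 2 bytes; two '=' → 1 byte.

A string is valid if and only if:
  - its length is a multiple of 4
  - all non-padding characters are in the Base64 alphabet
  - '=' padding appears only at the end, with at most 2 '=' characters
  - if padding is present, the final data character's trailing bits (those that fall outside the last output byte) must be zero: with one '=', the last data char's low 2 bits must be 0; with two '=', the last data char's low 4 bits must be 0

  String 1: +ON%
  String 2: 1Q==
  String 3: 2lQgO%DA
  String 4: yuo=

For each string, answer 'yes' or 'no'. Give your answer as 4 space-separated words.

String 1: '+ON%' → invalid (bad char(s): ['%'])
String 2: '1Q==' → valid
String 3: '2lQgO%DA' → invalid (bad char(s): ['%'])
String 4: 'yuo=' → valid

Answer: no yes no yes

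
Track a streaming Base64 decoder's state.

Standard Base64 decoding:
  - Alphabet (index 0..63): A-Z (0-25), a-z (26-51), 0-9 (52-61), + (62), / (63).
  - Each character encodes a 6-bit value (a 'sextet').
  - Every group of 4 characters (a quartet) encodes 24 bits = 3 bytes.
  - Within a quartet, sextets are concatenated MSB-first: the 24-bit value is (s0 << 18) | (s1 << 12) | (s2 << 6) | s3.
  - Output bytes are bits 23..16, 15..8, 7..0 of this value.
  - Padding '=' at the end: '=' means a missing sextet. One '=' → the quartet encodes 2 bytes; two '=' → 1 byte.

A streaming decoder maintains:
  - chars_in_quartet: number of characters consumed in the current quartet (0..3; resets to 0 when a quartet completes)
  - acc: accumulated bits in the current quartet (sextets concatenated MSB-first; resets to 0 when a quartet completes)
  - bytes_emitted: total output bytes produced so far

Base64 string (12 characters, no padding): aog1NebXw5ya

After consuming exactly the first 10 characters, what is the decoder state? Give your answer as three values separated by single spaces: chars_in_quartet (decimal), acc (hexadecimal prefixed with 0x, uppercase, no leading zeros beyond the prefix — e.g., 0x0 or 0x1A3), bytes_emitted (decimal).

After char 0 ('a'=26): chars_in_quartet=1 acc=0x1A bytes_emitted=0
After char 1 ('o'=40): chars_in_quartet=2 acc=0x6A8 bytes_emitted=0
After char 2 ('g'=32): chars_in_quartet=3 acc=0x1AA20 bytes_emitted=0
After char 3 ('1'=53): chars_in_quartet=4 acc=0x6A8835 -> emit 6A 88 35, reset; bytes_emitted=3
After char 4 ('N'=13): chars_in_quartet=1 acc=0xD bytes_emitted=3
After char 5 ('e'=30): chars_in_quartet=2 acc=0x35E bytes_emitted=3
After char 6 ('b'=27): chars_in_quartet=3 acc=0xD79B bytes_emitted=3
After char 7 ('X'=23): chars_in_quartet=4 acc=0x35E6D7 -> emit 35 E6 D7, reset; bytes_emitted=6
After char 8 ('w'=48): chars_in_quartet=1 acc=0x30 bytes_emitted=6
After char 9 ('5'=57): chars_in_quartet=2 acc=0xC39 bytes_emitted=6

Answer: 2 0xC39 6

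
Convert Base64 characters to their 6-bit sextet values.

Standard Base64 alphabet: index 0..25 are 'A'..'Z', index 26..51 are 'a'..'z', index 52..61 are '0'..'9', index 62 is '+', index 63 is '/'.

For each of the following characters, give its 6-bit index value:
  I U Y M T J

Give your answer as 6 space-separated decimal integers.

'I': A..Z range, ord('I') − ord('A') = 8
'U': A..Z range, ord('U') − ord('A') = 20
'Y': A..Z range, ord('Y') − ord('A') = 24
'M': A..Z range, ord('M') − ord('A') = 12
'T': A..Z range, ord('T') − ord('A') = 19
'J': A..Z range, ord('J') − ord('A') = 9

Answer: 8 20 24 12 19 9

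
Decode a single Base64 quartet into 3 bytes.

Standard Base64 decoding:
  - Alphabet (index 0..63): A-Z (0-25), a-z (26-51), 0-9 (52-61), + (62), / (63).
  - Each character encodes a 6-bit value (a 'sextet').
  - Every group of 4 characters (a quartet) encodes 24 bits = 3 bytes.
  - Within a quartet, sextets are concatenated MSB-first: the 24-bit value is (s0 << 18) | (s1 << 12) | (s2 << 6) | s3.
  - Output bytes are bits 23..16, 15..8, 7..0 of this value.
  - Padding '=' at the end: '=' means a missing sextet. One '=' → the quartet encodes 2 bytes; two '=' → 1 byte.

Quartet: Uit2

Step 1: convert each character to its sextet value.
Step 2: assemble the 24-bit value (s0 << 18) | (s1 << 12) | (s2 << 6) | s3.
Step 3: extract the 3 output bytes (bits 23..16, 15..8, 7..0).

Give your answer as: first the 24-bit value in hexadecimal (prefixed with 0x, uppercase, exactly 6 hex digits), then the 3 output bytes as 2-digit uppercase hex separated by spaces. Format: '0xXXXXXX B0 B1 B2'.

Sextets: U=20, i=34, t=45, 2=54
24-bit: (20<<18) | (34<<12) | (45<<6) | 54
      = 0x500000 | 0x022000 | 0x000B40 | 0x000036
      = 0x522B76
Bytes: (v>>16)&0xFF=52, (v>>8)&0xFF=2B, v&0xFF=76

Answer: 0x522B76 52 2B 76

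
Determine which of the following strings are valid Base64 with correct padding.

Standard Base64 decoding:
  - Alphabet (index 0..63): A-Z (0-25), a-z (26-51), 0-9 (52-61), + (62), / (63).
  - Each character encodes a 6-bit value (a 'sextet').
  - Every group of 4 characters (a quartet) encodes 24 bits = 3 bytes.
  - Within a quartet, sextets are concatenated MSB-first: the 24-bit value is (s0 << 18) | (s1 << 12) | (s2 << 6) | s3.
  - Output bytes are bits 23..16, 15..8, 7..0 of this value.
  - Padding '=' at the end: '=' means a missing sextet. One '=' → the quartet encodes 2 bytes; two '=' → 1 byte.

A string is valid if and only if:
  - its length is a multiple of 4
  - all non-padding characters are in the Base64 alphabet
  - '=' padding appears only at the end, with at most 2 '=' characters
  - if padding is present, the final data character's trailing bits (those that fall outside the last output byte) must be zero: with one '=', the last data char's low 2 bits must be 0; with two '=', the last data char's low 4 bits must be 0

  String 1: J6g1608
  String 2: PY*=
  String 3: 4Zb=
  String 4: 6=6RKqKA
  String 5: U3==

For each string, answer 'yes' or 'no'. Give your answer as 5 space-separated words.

String 1: 'J6g1608' → invalid (len=7 not mult of 4)
String 2: 'PY*=' → invalid (bad char(s): ['*'])
String 3: '4Zb=' → invalid (bad trailing bits)
String 4: '6=6RKqKA' → invalid (bad char(s): ['=']; '=' in middle)
String 5: 'U3==' → invalid (bad trailing bits)

Answer: no no no no no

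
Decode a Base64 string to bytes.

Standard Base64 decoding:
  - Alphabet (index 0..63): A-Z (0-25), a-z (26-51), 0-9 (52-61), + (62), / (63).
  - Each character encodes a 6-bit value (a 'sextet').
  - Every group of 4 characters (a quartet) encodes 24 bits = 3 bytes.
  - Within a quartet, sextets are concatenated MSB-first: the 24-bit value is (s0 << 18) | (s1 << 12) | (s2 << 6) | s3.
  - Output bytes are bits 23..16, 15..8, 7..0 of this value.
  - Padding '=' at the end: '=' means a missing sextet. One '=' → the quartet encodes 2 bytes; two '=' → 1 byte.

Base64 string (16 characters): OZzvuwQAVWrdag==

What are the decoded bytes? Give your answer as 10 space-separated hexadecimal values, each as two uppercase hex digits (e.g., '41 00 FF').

Answer: 39 9C EF BB 04 00 55 6A DD 6A

Derivation:
After char 0 ('O'=14): chars_in_quartet=1 acc=0xE bytes_emitted=0
After char 1 ('Z'=25): chars_in_quartet=2 acc=0x399 bytes_emitted=0
After char 2 ('z'=51): chars_in_quartet=3 acc=0xE673 bytes_emitted=0
After char 3 ('v'=47): chars_in_quartet=4 acc=0x399CEF -> emit 39 9C EF, reset; bytes_emitted=3
After char 4 ('u'=46): chars_in_quartet=1 acc=0x2E bytes_emitted=3
After char 5 ('w'=48): chars_in_quartet=2 acc=0xBB0 bytes_emitted=3
After char 6 ('Q'=16): chars_in_quartet=3 acc=0x2EC10 bytes_emitted=3
After char 7 ('A'=0): chars_in_quartet=4 acc=0xBB0400 -> emit BB 04 00, reset; bytes_emitted=6
After char 8 ('V'=21): chars_in_quartet=1 acc=0x15 bytes_emitted=6
After char 9 ('W'=22): chars_in_quartet=2 acc=0x556 bytes_emitted=6
After char 10 ('r'=43): chars_in_quartet=3 acc=0x155AB bytes_emitted=6
After char 11 ('d'=29): chars_in_quartet=4 acc=0x556ADD -> emit 55 6A DD, reset; bytes_emitted=9
After char 12 ('a'=26): chars_in_quartet=1 acc=0x1A bytes_emitted=9
After char 13 ('g'=32): chars_in_quartet=2 acc=0x6A0 bytes_emitted=9
Padding '==': partial quartet acc=0x6A0 -> emit 6A; bytes_emitted=10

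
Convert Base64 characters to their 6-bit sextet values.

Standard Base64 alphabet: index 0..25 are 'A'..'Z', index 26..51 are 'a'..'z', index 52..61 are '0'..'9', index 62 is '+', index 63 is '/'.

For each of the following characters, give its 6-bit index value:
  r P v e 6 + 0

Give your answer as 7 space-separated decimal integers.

Answer: 43 15 47 30 58 62 52

Derivation:
'r': a..z range, 26 + ord('r') − ord('a') = 43
'P': A..Z range, ord('P') − ord('A') = 15
'v': a..z range, 26 + ord('v') − ord('a') = 47
'e': a..z range, 26 + ord('e') − ord('a') = 30
'6': 0..9 range, 52 + ord('6') − ord('0') = 58
'+': index 62
'0': 0..9 range, 52 + ord('0') − ord('0') = 52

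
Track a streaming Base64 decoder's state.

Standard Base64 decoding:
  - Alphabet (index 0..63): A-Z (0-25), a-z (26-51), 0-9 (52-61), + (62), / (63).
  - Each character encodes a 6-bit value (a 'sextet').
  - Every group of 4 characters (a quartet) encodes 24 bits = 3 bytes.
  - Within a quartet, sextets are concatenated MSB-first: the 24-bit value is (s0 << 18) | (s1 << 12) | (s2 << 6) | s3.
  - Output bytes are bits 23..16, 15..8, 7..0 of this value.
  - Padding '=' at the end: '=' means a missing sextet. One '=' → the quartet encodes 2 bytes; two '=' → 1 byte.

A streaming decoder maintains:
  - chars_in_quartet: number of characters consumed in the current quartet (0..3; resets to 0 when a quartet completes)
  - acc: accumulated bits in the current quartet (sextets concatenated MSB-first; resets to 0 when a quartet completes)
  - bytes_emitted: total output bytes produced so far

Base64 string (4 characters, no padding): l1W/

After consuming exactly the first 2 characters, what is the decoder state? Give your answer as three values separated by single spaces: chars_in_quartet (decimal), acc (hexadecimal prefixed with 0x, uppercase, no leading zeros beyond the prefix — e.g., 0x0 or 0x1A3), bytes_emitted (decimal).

Answer: 2 0x975 0

Derivation:
After char 0 ('l'=37): chars_in_quartet=1 acc=0x25 bytes_emitted=0
After char 1 ('1'=53): chars_in_quartet=2 acc=0x975 bytes_emitted=0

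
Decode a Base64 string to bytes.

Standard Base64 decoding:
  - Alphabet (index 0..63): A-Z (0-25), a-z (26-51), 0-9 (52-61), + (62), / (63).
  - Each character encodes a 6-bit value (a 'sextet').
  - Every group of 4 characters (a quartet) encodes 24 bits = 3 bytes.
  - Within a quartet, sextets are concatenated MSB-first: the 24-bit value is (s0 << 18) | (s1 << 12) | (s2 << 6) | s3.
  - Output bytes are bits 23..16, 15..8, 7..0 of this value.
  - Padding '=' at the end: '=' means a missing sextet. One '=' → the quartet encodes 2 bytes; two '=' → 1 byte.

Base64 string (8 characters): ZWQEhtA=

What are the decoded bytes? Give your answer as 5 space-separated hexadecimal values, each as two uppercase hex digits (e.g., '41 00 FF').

Answer: 65 64 04 86 D0

Derivation:
After char 0 ('Z'=25): chars_in_quartet=1 acc=0x19 bytes_emitted=0
After char 1 ('W'=22): chars_in_quartet=2 acc=0x656 bytes_emitted=0
After char 2 ('Q'=16): chars_in_quartet=3 acc=0x19590 bytes_emitted=0
After char 3 ('E'=4): chars_in_quartet=4 acc=0x656404 -> emit 65 64 04, reset; bytes_emitted=3
After char 4 ('h'=33): chars_in_quartet=1 acc=0x21 bytes_emitted=3
After char 5 ('t'=45): chars_in_quartet=2 acc=0x86D bytes_emitted=3
After char 6 ('A'=0): chars_in_quartet=3 acc=0x21B40 bytes_emitted=3
Padding '=': partial quartet acc=0x21B40 -> emit 86 D0; bytes_emitted=5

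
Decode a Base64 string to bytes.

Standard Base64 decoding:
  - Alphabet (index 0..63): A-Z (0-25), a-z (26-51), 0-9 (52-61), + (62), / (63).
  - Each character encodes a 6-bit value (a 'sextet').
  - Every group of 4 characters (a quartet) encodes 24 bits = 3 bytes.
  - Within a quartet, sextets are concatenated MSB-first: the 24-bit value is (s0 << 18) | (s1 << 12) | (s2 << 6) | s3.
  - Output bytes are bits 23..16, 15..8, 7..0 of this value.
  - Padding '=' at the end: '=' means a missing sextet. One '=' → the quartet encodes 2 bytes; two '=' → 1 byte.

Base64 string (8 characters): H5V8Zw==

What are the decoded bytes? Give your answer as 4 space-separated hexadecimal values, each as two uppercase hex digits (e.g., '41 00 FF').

After char 0 ('H'=7): chars_in_quartet=1 acc=0x7 bytes_emitted=0
After char 1 ('5'=57): chars_in_quartet=2 acc=0x1F9 bytes_emitted=0
After char 2 ('V'=21): chars_in_quartet=3 acc=0x7E55 bytes_emitted=0
After char 3 ('8'=60): chars_in_quartet=4 acc=0x1F957C -> emit 1F 95 7C, reset; bytes_emitted=3
After char 4 ('Z'=25): chars_in_quartet=1 acc=0x19 bytes_emitted=3
After char 5 ('w'=48): chars_in_quartet=2 acc=0x670 bytes_emitted=3
Padding '==': partial quartet acc=0x670 -> emit 67; bytes_emitted=4

Answer: 1F 95 7C 67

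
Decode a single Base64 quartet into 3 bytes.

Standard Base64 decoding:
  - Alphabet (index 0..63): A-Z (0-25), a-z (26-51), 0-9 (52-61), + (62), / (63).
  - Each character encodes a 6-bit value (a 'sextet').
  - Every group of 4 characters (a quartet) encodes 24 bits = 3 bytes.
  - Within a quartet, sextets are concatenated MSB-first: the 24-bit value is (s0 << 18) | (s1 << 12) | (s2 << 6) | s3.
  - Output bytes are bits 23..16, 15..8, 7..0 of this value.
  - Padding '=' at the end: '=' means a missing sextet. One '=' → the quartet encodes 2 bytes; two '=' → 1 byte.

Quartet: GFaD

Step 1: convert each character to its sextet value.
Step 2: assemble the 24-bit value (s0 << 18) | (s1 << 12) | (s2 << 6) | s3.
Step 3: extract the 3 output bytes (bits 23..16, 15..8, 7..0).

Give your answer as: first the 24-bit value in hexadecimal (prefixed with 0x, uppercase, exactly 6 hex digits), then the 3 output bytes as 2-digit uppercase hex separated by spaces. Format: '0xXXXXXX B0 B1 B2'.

Answer: 0x185683 18 56 83

Derivation:
Sextets: G=6, F=5, a=26, D=3
24-bit: (6<<18) | (5<<12) | (26<<6) | 3
      = 0x180000 | 0x005000 | 0x000680 | 0x000003
      = 0x185683
Bytes: (v>>16)&0xFF=18, (v>>8)&0xFF=56, v&0xFF=83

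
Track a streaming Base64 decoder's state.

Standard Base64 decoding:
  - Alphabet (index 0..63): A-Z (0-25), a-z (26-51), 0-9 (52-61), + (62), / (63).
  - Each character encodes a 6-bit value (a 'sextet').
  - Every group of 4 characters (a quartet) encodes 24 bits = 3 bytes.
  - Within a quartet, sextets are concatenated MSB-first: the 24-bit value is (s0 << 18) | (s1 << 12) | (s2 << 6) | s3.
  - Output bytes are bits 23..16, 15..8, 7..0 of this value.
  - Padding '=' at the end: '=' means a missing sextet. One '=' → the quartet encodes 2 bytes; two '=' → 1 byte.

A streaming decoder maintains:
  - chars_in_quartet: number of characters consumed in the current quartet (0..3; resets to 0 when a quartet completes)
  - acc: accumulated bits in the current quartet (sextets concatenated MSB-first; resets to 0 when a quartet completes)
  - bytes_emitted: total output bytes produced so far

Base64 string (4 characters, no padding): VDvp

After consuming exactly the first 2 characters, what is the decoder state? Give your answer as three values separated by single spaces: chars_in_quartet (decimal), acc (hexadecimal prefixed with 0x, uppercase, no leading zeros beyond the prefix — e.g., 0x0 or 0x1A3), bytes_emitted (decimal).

Answer: 2 0x543 0

Derivation:
After char 0 ('V'=21): chars_in_quartet=1 acc=0x15 bytes_emitted=0
After char 1 ('D'=3): chars_in_quartet=2 acc=0x543 bytes_emitted=0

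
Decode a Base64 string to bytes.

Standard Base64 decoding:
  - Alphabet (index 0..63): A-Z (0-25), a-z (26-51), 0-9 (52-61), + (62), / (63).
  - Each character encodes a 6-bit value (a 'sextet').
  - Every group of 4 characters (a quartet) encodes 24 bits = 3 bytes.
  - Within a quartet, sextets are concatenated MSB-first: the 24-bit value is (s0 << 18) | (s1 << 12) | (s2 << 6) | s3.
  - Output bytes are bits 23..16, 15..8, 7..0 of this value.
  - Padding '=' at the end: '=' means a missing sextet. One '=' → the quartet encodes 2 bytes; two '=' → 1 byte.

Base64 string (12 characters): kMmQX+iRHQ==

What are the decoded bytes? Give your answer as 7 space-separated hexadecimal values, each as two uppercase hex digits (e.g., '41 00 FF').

Answer: 90 C9 90 5F E8 91 1D

Derivation:
After char 0 ('k'=36): chars_in_quartet=1 acc=0x24 bytes_emitted=0
After char 1 ('M'=12): chars_in_quartet=2 acc=0x90C bytes_emitted=0
After char 2 ('m'=38): chars_in_quartet=3 acc=0x24326 bytes_emitted=0
After char 3 ('Q'=16): chars_in_quartet=4 acc=0x90C990 -> emit 90 C9 90, reset; bytes_emitted=3
After char 4 ('X'=23): chars_in_quartet=1 acc=0x17 bytes_emitted=3
After char 5 ('+'=62): chars_in_quartet=2 acc=0x5FE bytes_emitted=3
After char 6 ('i'=34): chars_in_quartet=3 acc=0x17FA2 bytes_emitted=3
After char 7 ('R'=17): chars_in_quartet=4 acc=0x5FE891 -> emit 5F E8 91, reset; bytes_emitted=6
After char 8 ('H'=7): chars_in_quartet=1 acc=0x7 bytes_emitted=6
After char 9 ('Q'=16): chars_in_quartet=2 acc=0x1D0 bytes_emitted=6
Padding '==': partial quartet acc=0x1D0 -> emit 1D; bytes_emitted=7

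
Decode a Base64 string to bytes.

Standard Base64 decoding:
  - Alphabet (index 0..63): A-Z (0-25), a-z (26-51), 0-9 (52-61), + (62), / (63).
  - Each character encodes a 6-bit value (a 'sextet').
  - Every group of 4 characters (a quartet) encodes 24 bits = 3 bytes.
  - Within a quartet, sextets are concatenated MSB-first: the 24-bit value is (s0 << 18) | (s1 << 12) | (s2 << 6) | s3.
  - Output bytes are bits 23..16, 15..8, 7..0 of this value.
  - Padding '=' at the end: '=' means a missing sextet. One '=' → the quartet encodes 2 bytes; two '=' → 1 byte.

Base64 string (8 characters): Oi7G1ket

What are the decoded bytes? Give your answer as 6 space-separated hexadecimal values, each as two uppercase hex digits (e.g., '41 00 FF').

Answer: 3A 2E C6 D6 47 AD

Derivation:
After char 0 ('O'=14): chars_in_quartet=1 acc=0xE bytes_emitted=0
After char 1 ('i'=34): chars_in_quartet=2 acc=0x3A2 bytes_emitted=0
After char 2 ('7'=59): chars_in_quartet=3 acc=0xE8BB bytes_emitted=0
After char 3 ('G'=6): chars_in_quartet=4 acc=0x3A2EC6 -> emit 3A 2E C6, reset; bytes_emitted=3
After char 4 ('1'=53): chars_in_quartet=1 acc=0x35 bytes_emitted=3
After char 5 ('k'=36): chars_in_quartet=2 acc=0xD64 bytes_emitted=3
After char 6 ('e'=30): chars_in_quartet=3 acc=0x3591E bytes_emitted=3
After char 7 ('t'=45): chars_in_quartet=4 acc=0xD647AD -> emit D6 47 AD, reset; bytes_emitted=6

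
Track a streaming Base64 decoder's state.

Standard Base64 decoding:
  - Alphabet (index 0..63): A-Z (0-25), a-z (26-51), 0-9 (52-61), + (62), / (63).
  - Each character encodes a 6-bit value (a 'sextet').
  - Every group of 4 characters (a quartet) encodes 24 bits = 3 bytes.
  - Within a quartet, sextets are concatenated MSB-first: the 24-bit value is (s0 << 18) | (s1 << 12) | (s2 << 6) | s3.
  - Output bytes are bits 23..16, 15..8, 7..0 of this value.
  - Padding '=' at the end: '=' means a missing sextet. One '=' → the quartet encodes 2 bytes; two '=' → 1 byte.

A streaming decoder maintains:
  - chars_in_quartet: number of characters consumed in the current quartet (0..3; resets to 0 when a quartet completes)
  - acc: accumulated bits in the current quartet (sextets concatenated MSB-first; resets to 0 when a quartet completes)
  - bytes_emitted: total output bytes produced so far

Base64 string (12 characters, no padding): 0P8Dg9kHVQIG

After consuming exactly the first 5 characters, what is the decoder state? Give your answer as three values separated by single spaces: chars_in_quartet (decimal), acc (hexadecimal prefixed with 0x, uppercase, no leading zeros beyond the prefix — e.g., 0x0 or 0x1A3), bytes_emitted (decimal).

After char 0 ('0'=52): chars_in_quartet=1 acc=0x34 bytes_emitted=0
After char 1 ('P'=15): chars_in_quartet=2 acc=0xD0F bytes_emitted=0
After char 2 ('8'=60): chars_in_quartet=3 acc=0x343FC bytes_emitted=0
After char 3 ('D'=3): chars_in_quartet=4 acc=0xD0FF03 -> emit D0 FF 03, reset; bytes_emitted=3
After char 4 ('g'=32): chars_in_quartet=1 acc=0x20 bytes_emitted=3

Answer: 1 0x20 3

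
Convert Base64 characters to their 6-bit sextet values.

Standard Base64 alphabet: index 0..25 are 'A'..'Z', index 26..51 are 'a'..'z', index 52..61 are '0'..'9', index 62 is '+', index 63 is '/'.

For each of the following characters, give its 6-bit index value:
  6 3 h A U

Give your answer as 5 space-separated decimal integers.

'6': 0..9 range, 52 + ord('6') − ord('0') = 58
'3': 0..9 range, 52 + ord('3') − ord('0') = 55
'h': a..z range, 26 + ord('h') − ord('a') = 33
'A': A..Z range, ord('A') − ord('A') = 0
'U': A..Z range, ord('U') − ord('A') = 20

Answer: 58 55 33 0 20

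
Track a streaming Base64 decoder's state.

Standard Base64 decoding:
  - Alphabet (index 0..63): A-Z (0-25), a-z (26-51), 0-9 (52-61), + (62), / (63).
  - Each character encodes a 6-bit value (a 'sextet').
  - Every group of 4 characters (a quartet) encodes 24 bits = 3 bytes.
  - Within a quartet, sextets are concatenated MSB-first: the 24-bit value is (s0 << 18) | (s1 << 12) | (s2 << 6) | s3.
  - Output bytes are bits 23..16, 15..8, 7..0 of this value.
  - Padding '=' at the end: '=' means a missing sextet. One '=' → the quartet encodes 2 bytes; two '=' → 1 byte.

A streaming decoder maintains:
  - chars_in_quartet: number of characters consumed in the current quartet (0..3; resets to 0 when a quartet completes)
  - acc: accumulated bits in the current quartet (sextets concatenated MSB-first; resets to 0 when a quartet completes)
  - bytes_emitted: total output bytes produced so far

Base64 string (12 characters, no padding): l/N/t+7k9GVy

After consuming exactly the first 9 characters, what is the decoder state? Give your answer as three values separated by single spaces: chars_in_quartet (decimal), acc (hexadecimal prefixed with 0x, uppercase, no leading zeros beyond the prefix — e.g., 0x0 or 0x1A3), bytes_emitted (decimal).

After char 0 ('l'=37): chars_in_quartet=1 acc=0x25 bytes_emitted=0
After char 1 ('/'=63): chars_in_quartet=2 acc=0x97F bytes_emitted=0
After char 2 ('N'=13): chars_in_quartet=3 acc=0x25FCD bytes_emitted=0
After char 3 ('/'=63): chars_in_quartet=4 acc=0x97F37F -> emit 97 F3 7F, reset; bytes_emitted=3
After char 4 ('t'=45): chars_in_quartet=1 acc=0x2D bytes_emitted=3
After char 5 ('+'=62): chars_in_quartet=2 acc=0xB7E bytes_emitted=3
After char 6 ('7'=59): chars_in_quartet=3 acc=0x2DFBB bytes_emitted=3
After char 7 ('k'=36): chars_in_quartet=4 acc=0xB7EEE4 -> emit B7 EE E4, reset; bytes_emitted=6
After char 8 ('9'=61): chars_in_quartet=1 acc=0x3D bytes_emitted=6

Answer: 1 0x3D 6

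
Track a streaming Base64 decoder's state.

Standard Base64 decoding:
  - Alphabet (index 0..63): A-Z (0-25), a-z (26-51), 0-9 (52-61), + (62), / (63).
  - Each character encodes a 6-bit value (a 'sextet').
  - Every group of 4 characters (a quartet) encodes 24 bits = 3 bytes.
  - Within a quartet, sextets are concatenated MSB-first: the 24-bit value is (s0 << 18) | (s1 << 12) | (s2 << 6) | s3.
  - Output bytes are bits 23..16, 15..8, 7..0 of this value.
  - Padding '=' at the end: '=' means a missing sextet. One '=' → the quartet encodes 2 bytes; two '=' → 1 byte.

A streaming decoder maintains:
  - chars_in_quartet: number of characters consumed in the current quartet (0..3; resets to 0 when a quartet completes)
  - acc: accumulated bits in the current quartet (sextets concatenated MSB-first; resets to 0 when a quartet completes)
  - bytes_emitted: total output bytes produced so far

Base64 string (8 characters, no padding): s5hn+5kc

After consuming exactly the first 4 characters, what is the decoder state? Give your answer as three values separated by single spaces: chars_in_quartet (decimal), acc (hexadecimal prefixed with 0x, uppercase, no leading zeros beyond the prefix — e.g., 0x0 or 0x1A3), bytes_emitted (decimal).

Answer: 0 0x0 3

Derivation:
After char 0 ('s'=44): chars_in_quartet=1 acc=0x2C bytes_emitted=0
After char 1 ('5'=57): chars_in_quartet=2 acc=0xB39 bytes_emitted=0
After char 2 ('h'=33): chars_in_quartet=3 acc=0x2CE61 bytes_emitted=0
After char 3 ('n'=39): chars_in_quartet=4 acc=0xB39867 -> emit B3 98 67, reset; bytes_emitted=3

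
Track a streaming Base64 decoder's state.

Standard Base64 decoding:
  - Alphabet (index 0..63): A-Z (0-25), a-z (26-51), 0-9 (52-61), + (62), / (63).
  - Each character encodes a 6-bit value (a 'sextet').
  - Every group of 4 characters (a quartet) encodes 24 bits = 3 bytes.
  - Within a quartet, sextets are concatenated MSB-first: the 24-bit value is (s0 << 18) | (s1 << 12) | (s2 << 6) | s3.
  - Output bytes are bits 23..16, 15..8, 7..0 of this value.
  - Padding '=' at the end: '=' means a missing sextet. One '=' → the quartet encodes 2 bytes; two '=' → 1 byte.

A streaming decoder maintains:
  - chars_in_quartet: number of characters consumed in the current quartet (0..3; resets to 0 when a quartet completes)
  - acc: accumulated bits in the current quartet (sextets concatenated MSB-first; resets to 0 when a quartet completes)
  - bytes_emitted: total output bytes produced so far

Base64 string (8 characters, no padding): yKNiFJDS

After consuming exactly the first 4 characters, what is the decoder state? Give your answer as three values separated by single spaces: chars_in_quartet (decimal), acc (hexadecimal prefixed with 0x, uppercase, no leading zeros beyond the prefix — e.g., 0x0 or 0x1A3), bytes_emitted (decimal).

Answer: 0 0x0 3

Derivation:
After char 0 ('y'=50): chars_in_quartet=1 acc=0x32 bytes_emitted=0
After char 1 ('K'=10): chars_in_quartet=2 acc=0xC8A bytes_emitted=0
After char 2 ('N'=13): chars_in_quartet=3 acc=0x3228D bytes_emitted=0
After char 3 ('i'=34): chars_in_quartet=4 acc=0xC8A362 -> emit C8 A3 62, reset; bytes_emitted=3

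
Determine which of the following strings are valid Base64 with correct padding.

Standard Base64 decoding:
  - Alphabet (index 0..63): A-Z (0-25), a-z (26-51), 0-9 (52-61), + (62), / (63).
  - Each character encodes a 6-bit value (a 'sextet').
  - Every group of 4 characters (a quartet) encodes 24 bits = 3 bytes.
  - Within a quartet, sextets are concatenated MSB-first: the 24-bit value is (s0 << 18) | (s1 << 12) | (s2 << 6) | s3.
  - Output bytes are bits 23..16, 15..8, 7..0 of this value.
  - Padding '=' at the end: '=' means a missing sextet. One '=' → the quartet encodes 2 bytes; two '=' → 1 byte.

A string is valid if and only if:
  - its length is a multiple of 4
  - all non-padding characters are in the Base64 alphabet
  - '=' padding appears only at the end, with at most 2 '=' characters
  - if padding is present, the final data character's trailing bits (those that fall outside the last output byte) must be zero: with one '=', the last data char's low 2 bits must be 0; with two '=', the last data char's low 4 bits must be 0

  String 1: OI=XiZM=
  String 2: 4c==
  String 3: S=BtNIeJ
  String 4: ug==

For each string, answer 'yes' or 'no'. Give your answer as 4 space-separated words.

Answer: no no no yes

Derivation:
String 1: 'OI=XiZM=' → invalid (bad char(s): ['=']; '=' in middle)
String 2: '4c==' → invalid (bad trailing bits)
String 3: 'S=BtNIeJ' → invalid (bad char(s): ['=']; '=' in middle)
String 4: 'ug==' → valid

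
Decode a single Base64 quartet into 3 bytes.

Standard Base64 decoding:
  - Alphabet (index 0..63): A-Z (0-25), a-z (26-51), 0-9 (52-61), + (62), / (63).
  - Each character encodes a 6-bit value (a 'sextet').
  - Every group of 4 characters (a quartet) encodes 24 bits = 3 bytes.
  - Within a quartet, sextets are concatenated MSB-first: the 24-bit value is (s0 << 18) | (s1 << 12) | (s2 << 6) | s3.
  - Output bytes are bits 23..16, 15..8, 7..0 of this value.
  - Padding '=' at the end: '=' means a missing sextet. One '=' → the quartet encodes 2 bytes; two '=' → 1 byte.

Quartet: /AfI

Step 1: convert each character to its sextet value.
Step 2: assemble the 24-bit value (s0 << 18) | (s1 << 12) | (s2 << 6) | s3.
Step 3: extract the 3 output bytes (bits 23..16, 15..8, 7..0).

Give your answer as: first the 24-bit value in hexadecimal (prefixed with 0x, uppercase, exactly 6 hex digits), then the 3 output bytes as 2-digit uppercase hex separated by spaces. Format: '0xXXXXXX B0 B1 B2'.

Sextets: /=63, A=0, f=31, I=8
24-bit: (63<<18) | (0<<12) | (31<<6) | 8
      = 0xFC0000 | 0x000000 | 0x0007C0 | 0x000008
      = 0xFC07C8
Bytes: (v>>16)&0xFF=FC, (v>>8)&0xFF=07, v&0xFF=C8

Answer: 0xFC07C8 FC 07 C8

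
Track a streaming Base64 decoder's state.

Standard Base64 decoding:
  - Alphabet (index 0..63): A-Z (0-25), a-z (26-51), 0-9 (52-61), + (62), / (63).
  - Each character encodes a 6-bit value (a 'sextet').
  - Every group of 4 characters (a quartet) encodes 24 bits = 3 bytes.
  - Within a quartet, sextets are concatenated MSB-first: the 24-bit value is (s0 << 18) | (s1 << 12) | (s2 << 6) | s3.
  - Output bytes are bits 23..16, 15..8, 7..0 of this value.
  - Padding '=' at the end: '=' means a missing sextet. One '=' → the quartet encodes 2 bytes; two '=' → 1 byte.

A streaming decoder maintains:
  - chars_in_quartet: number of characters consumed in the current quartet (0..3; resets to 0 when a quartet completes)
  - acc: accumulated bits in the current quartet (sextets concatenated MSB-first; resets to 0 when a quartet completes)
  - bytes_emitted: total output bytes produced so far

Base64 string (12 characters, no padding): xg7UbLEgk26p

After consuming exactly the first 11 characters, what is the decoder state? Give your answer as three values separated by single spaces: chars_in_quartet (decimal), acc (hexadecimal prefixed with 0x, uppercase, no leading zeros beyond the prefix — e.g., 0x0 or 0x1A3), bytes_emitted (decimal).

After char 0 ('x'=49): chars_in_quartet=1 acc=0x31 bytes_emitted=0
After char 1 ('g'=32): chars_in_quartet=2 acc=0xC60 bytes_emitted=0
After char 2 ('7'=59): chars_in_quartet=3 acc=0x3183B bytes_emitted=0
After char 3 ('U'=20): chars_in_quartet=4 acc=0xC60ED4 -> emit C6 0E D4, reset; bytes_emitted=3
After char 4 ('b'=27): chars_in_quartet=1 acc=0x1B bytes_emitted=3
After char 5 ('L'=11): chars_in_quartet=2 acc=0x6CB bytes_emitted=3
After char 6 ('E'=4): chars_in_quartet=3 acc=0x1B2C4 bytes_emitted=3
After char 7 ('g'=32): chars_in_quartet=4 acc=0x6CB120 -> emit 6C B1 20, reset; bytes_emitted=6
After char 8 ('k'=36): chars_in_quartet=1 acc=0x24 bytes_emitted=6
After char 9 ('2'=54): chars_in_quartet=2 acc=0x936 bytes_emitted=6
After char 10 ('6'=58): chars_in_quartet=3 acc=0x24DBA bytes_emitted=6

Answer: 3 0x24DBA 6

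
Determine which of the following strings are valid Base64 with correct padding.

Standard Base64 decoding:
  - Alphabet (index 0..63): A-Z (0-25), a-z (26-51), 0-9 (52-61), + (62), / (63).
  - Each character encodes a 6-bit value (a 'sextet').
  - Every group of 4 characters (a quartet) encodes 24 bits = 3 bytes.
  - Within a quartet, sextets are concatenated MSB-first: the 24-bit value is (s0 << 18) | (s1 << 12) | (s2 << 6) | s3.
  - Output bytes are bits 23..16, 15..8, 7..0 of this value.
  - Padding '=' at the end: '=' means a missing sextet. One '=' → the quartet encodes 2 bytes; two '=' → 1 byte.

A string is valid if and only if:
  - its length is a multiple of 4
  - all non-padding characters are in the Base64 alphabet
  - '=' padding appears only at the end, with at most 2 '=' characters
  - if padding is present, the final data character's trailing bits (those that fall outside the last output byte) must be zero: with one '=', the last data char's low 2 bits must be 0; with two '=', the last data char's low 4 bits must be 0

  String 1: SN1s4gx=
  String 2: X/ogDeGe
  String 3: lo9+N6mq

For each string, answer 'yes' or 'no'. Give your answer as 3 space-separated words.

Answer: no yes yes

Derivation:
String 1: 'SN1s4gx=' → invalid (bad trailing bits)
String 2: 'X/ogDeGe' → valid
String 3: 'lo9+N6mq' → valid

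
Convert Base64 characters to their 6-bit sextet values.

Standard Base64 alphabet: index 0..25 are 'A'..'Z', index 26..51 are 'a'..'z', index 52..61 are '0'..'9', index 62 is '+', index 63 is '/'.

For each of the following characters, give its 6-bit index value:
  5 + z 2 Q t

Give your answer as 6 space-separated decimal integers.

Answer: 57 62 51 54 16 45

Derivation:
'5': 0..9 range, 52 + ord('5') − ord('0') = 57
'+': index 62
'z': a..z range, 26 + ord('z') − ord('a') = 51
'2': 0..9 range, 52 + ord('2') − ord('0') = 54
'Q': A..Z range, ord('Q') − ord('A') = 16
't': a..z range, 26 + ord('t') − ord('a') = 45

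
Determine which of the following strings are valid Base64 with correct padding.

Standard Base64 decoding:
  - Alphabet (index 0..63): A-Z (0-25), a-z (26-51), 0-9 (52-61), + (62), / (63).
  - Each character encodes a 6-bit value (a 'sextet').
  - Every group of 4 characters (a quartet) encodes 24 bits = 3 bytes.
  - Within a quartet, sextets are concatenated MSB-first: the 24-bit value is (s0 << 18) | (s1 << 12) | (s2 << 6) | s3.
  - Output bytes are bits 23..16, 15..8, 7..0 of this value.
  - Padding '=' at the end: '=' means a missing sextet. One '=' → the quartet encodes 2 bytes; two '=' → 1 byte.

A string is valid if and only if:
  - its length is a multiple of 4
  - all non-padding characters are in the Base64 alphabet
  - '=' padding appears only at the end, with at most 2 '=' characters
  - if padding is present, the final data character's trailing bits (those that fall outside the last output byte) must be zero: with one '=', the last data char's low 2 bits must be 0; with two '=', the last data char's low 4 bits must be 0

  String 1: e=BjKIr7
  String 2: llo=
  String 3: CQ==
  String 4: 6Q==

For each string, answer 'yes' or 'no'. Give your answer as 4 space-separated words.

String 1: 'e=BjKIr7' → invalid (bad char(s): ['=']; '=' in middle)
String 2: 'llo=' → valid
String 3: 'CQ==' → valid
String 4: '6Q==' → valid

Answer: no yes yes yes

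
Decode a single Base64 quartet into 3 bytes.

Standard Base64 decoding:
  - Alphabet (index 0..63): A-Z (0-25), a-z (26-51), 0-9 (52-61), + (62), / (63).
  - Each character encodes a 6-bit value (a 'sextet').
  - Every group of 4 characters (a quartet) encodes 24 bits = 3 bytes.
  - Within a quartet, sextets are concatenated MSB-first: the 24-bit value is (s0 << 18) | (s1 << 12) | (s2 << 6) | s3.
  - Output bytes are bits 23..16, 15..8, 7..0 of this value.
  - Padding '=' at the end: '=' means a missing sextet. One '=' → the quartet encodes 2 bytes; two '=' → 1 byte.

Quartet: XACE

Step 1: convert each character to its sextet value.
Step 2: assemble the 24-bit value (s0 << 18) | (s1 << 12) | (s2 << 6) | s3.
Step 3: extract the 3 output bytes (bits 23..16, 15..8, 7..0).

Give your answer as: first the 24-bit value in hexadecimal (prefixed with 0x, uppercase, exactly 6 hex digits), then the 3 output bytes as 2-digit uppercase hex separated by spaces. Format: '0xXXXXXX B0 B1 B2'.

Answer: 0x5C0084 5C 00 84

Derivation:
Sextets: X=23, A=0, C=2, E=4
24-bit: (23<<18) | (0<<12) | (2<<6) | 4
      = 0x5C0000 | 0x000000 | 0x000080 | 0x000004
      = 0x5C0084
Bytes: (v>>16)&0xFF=5C, (v>>8)&0xFF=00, v&0xFF=84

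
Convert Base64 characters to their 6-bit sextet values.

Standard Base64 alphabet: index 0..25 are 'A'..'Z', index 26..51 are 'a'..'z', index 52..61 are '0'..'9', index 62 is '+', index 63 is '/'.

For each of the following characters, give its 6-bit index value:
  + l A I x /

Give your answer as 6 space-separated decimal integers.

Answer: 62 37 0 8 49 63

Derivation:
'+': index 62
'l': a..z range, 26 + ord('l') − ord('a') = 37
'A': A..Z range, ord('A') − ord('A') = 0
'I': A..Z range, ord('I') − ord('A') = 8
'x': a..z range, 26 + ord('x') − ord('a') = 49
'/': index 63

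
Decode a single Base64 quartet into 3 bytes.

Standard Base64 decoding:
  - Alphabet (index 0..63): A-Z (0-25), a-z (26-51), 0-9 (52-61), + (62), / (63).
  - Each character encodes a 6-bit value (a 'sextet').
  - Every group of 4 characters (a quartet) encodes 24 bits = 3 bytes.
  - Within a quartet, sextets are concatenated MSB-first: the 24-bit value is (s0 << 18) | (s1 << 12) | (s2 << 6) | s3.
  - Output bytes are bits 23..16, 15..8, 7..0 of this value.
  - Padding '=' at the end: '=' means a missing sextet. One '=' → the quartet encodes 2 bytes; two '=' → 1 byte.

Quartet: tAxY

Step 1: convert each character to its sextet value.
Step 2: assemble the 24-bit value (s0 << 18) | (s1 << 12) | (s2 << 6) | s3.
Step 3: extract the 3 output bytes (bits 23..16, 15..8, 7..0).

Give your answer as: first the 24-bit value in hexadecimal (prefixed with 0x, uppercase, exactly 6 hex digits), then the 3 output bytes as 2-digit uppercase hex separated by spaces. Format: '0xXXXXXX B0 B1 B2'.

Sextets: t=45, A=0, x=49, Y=24
24-bit: (45<<18) | (0<<12) | (49<<6) | 24
      = 0xB40000 | 0x000000 | 0x000C40 | 0x000018
      = 0xB40C58
Bytes: (v>>16)&0xFF=B4, (v>>8)&0xFF=0C, v&0xFF=58

Answer: 0xB40C58 B4 0C 58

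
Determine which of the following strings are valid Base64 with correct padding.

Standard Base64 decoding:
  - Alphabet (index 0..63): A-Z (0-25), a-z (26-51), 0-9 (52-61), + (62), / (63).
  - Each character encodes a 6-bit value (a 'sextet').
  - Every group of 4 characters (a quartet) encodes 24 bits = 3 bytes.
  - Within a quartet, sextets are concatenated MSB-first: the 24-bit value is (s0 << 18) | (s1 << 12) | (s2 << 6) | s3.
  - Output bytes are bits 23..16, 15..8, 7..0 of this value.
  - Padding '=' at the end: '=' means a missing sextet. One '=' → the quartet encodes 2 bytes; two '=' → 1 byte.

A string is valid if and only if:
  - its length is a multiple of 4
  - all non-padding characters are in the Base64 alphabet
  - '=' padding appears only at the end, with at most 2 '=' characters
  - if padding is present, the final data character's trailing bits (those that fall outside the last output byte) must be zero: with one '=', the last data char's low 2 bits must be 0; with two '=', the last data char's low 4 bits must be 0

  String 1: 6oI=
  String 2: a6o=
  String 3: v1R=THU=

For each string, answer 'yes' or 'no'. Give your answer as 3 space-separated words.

Answer: yes yes no

Derivation:
String 1: '6oI=' → valid
String 2: 'a6o=' → valid
String 3: 'v1R=THU=' → invalid (bad char(s): ['=']; '=' in middle)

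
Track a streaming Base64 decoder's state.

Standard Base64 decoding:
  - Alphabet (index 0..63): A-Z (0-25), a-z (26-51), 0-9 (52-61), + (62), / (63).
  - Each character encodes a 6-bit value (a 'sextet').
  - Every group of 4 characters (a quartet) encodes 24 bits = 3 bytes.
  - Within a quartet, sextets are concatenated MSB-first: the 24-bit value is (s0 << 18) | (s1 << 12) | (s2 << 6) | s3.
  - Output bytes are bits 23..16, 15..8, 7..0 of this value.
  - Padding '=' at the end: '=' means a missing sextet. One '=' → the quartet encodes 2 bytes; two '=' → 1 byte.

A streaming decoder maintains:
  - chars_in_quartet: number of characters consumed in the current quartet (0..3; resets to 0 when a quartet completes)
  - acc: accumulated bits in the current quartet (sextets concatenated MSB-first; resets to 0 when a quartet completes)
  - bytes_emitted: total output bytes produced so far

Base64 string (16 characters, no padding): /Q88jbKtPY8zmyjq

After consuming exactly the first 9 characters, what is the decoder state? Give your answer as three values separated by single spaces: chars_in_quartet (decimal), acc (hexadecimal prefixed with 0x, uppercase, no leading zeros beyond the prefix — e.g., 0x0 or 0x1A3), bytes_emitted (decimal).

Answer: 1 0xF 6

Derivation:
After char 0 ('/'=63): chars_in_quartet=1 acc=0x3F bytes_emitted=0
After char 1 ('Q'=16): chars_in_quartet=2 acc=0xFD0 bytes_emitted=0
After char 2 ('8'=60): chars_in_quartet=3 acc=0x3F43C bytes_emitted=0
After char 3 ('8'=60): chars_in_quartet=4 acc=0xFD0F3C -> emit FD 0F 3C, reset; bytes_emitted=3
After char 4 ('j'=35): chars_in_quartet=1 acc=0x23 bytes_emitted=3
After char 5 ('b'=27): chars_in_quartet=2 acc=0x8DB bytes_emitted=3
After char 6 ('K'=10): chars_in_quartet=3 acc=0x236CA bytes_emitted=3
After char 7 ('t'=45): chars_in_quartet=4 acc=0x8DB2AD -> emit 8D B2 AD, reset; bytes_emitted=6
After char 8 ('P'=15): chars_in_quartet=1 acc=0xF bytes_emitted=6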